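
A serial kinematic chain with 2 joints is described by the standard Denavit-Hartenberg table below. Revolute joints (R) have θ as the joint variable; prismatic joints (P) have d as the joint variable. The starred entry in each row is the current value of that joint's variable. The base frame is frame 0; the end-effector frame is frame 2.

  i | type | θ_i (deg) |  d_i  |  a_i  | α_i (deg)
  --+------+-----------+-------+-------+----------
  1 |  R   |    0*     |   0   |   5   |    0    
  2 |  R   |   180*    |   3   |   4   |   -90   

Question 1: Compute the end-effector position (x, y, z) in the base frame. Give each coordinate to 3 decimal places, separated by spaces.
1.000 0.000 3.000

after link 1: o_1 = (5.0000, 0.0000, 0.0000)
after link 2: o_2 = (1.0000, 0.0000, 3.0000)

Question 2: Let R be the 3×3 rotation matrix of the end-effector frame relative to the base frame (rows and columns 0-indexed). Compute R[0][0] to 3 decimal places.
-1.000

End-effector x-axis (col 0 of R) = (-1.0000,0.0000,0.0000)
R[0][0] = -1.0000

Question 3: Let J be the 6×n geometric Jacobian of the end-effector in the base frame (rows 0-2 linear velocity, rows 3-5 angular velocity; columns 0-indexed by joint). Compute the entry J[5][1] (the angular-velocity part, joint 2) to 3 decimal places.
1.000

axis z_1 = (0.0000,0.0000,1.0000); lever o_n−o_1 = (-4.0000,0.0000,3.0000)
cross product → J_v[:, 1] = (-0.0000,-4.0000,0.0000)
J_ω[:, 1] = z_1
entry J[5][1] = 1.0000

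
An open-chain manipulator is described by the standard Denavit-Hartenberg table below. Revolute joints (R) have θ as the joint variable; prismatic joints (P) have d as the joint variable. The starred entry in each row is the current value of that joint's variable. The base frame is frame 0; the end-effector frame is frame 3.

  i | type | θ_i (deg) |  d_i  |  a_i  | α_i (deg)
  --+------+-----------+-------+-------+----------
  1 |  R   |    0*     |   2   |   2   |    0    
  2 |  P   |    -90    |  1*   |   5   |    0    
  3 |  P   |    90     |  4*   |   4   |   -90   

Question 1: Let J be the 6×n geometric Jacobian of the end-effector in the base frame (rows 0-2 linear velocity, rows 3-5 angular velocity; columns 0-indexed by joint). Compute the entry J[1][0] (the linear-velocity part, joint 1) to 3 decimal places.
axis z_0 = ẑ; lever o_n−o_0 = (6.0000,-5.0000,7.0000)
cross product → J_v[:, 0] = (5.0000,6.0000,-0.0000)
J_ω[:, 0] = z_0
entry J[1][0] = 6.0000

6.000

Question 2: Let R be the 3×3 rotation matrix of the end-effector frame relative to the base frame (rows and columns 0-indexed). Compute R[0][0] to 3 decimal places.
End-effector x-axis (col 0 of R) = (1.0000,0.0000,0.0000)
R[0][0] = 1.0000

1.000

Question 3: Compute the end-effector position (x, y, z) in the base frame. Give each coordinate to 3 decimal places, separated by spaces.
after link 1: o_1 = (2.0000, 0.0000, 2.0000)
after link 2: o_2 = (2.0000, -5.0000, 3.0000)
after link 3: o_3 = (6.0000, -5.0000, 7.0000)

6.000 -5.000 7.000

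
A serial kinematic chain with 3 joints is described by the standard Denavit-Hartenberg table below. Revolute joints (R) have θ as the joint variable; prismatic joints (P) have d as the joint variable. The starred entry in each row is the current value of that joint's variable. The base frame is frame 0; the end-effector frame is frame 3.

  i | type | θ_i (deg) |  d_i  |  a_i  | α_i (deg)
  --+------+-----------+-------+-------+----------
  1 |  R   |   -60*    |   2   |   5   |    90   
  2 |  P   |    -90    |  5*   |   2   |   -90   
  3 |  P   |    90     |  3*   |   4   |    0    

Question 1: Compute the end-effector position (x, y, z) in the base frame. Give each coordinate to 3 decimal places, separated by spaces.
after link 1: o_1 = (2.5000, -4.3301, 2.0000)
after link 2: o_2 = (-1.8301, -6.8301, 0.0000)
after link 3: o_3 = (3.1340, -7.4282, 0.0000)

3.134 -7.428 0.000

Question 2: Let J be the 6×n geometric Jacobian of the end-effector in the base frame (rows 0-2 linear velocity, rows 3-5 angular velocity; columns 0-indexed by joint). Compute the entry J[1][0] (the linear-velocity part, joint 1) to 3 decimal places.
axis z_0 = ẑ; lever o_n−o_0 = (3.1340,-7.4282,0.0000)
cross product → J_v[:, 0] = (7.4282,3.1340,-0.0000)
J_ω[:, 0] = z_0
entry J[1][0] = 3.1340

3.134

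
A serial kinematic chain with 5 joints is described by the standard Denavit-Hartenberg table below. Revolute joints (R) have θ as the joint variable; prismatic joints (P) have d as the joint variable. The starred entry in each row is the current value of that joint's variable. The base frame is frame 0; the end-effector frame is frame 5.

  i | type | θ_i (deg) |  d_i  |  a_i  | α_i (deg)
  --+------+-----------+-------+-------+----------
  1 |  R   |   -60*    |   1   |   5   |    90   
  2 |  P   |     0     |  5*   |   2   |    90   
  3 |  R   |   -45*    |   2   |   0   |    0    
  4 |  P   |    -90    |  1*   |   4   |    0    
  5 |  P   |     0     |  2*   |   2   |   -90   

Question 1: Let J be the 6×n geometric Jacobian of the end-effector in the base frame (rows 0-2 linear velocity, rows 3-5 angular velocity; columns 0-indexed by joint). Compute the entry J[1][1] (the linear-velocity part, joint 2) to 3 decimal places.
prismatic axis z_1 = (-0.8660,-0.5000,0.0000)
J_v[:, 1] = z_1; J_ω[:, 1] = (0,0,0)
entry J[1][1] = -0.5000

-0.500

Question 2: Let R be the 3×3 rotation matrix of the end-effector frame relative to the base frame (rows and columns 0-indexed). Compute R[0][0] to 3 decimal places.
End-effector x-axis (col 0 of R) = (0.2588,0.9659,-0.0000)
R[0][0] = 0.2588

0.259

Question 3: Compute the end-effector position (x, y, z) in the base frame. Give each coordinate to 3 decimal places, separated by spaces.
after link 1: o_1 = (2.5000, -4.3301, 1.0000)
after link 2: o_2 = (-0.8301, -8.5622, 1.0000)
after link 3: o_3 = (-0.8301, -8.5622, -1.0000)
after link 4: o_4 = (0.2051, -4.6985, -2.0000)
after link 5: o_5 = (0.7228, -2.7666, -4.0000)

0.723 -2.767 -4.000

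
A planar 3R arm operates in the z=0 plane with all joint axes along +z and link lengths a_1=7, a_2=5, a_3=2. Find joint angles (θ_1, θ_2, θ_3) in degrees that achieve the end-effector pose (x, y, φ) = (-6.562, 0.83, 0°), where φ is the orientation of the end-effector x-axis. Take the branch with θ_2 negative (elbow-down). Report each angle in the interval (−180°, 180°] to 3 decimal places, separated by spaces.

wrist centre = target − a_3·(cos φ, sin φ) = (-8.5620, 0.8300)
cos θ_2 = (73.9967−7²−5²)/(2·7·5) = -0.0000; θ_2 = -90.0027° (elbow-down)
β = atan2(0.8300,-8.5620) = 174.4630°; ψ = atan2(-5.0000,6.9998) = -35.5386°
θ_1 = β − ψ = 210.0016°
θ_3 = φ − θ_1 − θ_2 = -119.9990° (wrapped to (-180°,180°])

-149.998 -90.003 -119.999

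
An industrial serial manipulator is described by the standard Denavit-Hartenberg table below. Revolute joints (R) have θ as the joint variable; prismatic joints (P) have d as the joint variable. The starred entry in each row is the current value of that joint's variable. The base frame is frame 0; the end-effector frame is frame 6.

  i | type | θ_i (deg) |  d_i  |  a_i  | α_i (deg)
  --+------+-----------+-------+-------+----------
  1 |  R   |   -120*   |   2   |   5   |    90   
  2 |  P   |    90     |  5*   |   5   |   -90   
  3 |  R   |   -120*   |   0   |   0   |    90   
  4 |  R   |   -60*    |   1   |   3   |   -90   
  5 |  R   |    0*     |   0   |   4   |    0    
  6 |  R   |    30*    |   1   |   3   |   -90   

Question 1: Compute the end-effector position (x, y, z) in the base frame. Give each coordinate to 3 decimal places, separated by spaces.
after link 1: o_1 = (-2.5000, -4.3301, 2.0000)
after link 2: o_2 = (-6.8301, -1.8301, 7.0000)
after link 3: o_3 = (-6.8301, -1.8301, 7.0000)
after link 4: o_4 = (-8.8212, -3.6806, 5.3840)
after link 5: o_5 = (-12.0532, -5.8146, 4.3840)
after link 6: o_6 = (-15.2015, -6.0176, 4.6005)

-15.202 -6.018 4.600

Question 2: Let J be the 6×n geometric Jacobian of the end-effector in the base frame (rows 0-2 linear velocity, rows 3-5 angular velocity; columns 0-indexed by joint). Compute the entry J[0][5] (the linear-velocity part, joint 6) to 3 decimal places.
0.087

axis z_5 = (-0.3995,0.8080,-0.4330); lever o_n−o_5 = (-3.1483,-0.2030,0.2165)
cross product → J_v[:, 5] = (0.0870,1.4498,2.6250)
J_ω[:, 5] = z_5
entry J[0][5] = 0.0870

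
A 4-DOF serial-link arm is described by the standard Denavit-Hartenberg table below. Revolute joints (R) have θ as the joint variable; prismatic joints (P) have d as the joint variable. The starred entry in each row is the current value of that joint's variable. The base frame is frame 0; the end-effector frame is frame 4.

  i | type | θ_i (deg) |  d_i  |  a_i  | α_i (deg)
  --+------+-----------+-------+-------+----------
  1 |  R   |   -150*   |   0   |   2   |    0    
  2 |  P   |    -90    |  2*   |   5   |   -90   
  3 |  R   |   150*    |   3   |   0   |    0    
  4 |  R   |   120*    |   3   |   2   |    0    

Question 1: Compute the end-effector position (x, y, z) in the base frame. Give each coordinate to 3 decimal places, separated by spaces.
-9.428 0.330 4.000

after link 1: o_1 = (-1.7321, -1.0000, 0.0000)
after link 2: o_2 = (-4.2321, 3.3301, 2.0000)
after link 3: o_3 = (-6.8301, 1.8301, 2.0000)
after link 4: o_4 = (-9.4282, 0.3301, 4.0000)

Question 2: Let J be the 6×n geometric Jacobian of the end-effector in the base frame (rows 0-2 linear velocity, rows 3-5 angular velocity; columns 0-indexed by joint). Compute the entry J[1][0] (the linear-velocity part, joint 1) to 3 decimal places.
-9.428

axis z_0 = ẑ; lever o_n−o_0 = (-9.4282,0.3301,4.0000)
cross product → J_v[:, 0] = (-0.3301,-9.4282,0.0000)
J_ω[:, 0] = z_0
entry J[1][0] = -9.4282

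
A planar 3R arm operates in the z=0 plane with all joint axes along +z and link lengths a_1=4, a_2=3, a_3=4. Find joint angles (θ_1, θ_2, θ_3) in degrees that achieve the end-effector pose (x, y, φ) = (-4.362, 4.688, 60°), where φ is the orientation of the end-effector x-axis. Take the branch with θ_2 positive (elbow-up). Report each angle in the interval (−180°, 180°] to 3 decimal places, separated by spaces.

150.001 44.992 -134.992

wrist centre = target − a_3·(cos φ, sin φ) = (-6.3620, 1.2239)
cos θ_2 = (41.9730−4²−3²)/(2·4·3) = 0.7072; θ_2 = 44.9919° (elbow-up)
β = atan2(1.2239,-6.3620) = 169.1107°; ψ = atan2(2.1210,6.1216) = 19.1102°
θ_1 = β − ψ = 150.0005°
θ_3 = φ − θ_1 − θ_2 = -134.9924° (wrapped to (-180°,180°])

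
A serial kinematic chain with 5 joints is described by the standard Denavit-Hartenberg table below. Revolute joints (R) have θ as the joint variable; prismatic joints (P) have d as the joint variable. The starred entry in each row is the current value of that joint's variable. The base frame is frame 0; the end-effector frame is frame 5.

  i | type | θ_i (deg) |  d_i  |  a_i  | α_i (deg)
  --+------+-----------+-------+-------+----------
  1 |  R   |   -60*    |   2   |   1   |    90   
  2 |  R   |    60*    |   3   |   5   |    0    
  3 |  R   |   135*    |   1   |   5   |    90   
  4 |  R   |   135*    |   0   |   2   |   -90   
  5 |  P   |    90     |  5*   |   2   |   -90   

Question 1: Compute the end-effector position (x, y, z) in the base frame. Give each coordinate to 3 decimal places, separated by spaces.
0.358 -4.377 4.385

after link 1: o_1 = (0.5000, -0.8660, 2.0000)
after link 2: o_2 = (-0.8481, -4.5311, 6.3301)
after link 3: o_3 = (-4.1289, -0.8485, 5.0360)
after link 4: o_4 = (-4.6706, -2.7386, 5.4021)
after link 5: o_5 = (0.3576, -4.3767, 4.3853)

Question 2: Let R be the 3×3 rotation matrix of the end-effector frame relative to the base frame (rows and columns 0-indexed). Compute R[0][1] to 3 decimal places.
-0.954

End-effector y-axis (col 1 of R) = (-0.9539,0.2380,-0.1830)
R[0][1] = -0.9539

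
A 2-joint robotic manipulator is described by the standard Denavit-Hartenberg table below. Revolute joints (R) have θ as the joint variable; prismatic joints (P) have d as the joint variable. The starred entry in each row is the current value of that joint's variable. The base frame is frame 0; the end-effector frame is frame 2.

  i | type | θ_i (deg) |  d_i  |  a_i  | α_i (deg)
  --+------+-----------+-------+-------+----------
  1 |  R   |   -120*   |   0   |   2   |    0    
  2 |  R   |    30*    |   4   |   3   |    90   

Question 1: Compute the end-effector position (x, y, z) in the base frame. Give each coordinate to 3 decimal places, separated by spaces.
-1.000 -4.732 4.000

after link 1: o_1 = (-1.0000, -1.7321, 0.0000)
after link 2: o_2 = (-1.0000, -4.7321, 4.0000)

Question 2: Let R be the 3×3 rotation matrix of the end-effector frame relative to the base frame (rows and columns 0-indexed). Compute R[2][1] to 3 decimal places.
1.000

End-effector y-axis (col 1 of R) = (0.0000,0.0000,1.0000)
R[2][1] = 1.0000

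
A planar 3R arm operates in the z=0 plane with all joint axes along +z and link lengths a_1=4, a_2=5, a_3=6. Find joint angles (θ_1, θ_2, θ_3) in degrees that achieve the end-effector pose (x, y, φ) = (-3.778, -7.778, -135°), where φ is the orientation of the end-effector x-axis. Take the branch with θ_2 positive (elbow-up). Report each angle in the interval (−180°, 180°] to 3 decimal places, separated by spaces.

-165.030 135.002 -104.972

wrist centre = target − a_3·(cos φ, sin φ) = (0.4646, -3.5354)
cos θ_2 = (12.7147−4²−5²)/(2·4·5) = -0.7071; θ_2 = 135.0022° (elbow-up)
β = atan2(-3.5354,0.4646) = -82.5127°; ψ = atan2(3.5354,0.4643) = 82.5177°
θ_1 = β − ψ = -165.0304°
θ_3 = φ − θ_1 − θ_2 = -104.9717° (wrapped to (-180°,180°])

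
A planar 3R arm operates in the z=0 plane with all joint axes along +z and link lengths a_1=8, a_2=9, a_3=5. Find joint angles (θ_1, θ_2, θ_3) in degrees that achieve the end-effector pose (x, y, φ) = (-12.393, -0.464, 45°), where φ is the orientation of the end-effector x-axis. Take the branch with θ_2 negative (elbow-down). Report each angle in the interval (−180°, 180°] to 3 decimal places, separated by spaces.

-150.005 -29.995 -135.001

wrist centre = target − a_3·(cos φ, sin φ) = (-15.9285, -3.9995)
cos θ_2 = (269.7145−8²−9²)/(2·8·9) = 0.8661; θ_2 = -29.9946° (elbow-down)
β = atan2(-3.9995,-15.9285) = -165.9049°; ψ = atan2(-4.4993,15.7947) = -15.9001°
θ_1 = β − ψ = -150.0047°
θ_3 = φ − θ_1 − θ_2 = -135.0007° (wrapped to (-180°,180°])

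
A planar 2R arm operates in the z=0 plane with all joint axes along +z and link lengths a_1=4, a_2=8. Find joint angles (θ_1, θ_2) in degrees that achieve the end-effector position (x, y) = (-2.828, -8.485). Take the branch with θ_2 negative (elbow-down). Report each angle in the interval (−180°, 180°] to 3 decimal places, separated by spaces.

-44.993 -90.006

cos θ_2 = (79.9928−4²−8²)/(2·4·8) = -0.0001; θ_2 = -90.0064° (elbow-down)
β = atan2(-8.4850,-2.8280) = -108.4329°; ψ = atan2(-8.0000,3.9991) = -63.4401°
θ_1 = β − ψ = -44.9928°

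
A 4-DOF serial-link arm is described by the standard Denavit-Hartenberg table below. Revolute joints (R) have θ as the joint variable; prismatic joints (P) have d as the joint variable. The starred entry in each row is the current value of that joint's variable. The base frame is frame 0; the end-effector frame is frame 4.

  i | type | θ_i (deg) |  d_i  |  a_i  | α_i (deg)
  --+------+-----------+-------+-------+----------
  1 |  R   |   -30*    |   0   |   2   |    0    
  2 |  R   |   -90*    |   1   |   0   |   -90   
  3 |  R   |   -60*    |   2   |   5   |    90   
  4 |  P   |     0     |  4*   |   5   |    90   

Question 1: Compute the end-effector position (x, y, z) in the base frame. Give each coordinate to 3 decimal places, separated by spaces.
after link 1: o_1 = (1.7321, -1.0000, 0.0000)
after link 2: o_2 = (1.7321, -1.0000, 1.0000)
after link 3: o_3 = (2.2141, -4.1651, 5.3301)
after link 4: o_4 = (2.6962, -3.3301, 11.6603)

2.696 -3.330 11.660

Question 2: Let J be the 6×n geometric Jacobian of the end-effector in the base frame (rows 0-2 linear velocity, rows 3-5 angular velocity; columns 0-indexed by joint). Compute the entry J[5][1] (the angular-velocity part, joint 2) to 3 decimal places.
axis z_1 = (0.0000,0.0000,1.0000); lever o_n−o_1 = (0.9641,-2.3301,11.6603)
cross product → J_v[:, 1] = (2.3301,0.9641,-0.0000)
J_ω[:, 1] = z_1
entry J[5][1] = 1.0000

1.000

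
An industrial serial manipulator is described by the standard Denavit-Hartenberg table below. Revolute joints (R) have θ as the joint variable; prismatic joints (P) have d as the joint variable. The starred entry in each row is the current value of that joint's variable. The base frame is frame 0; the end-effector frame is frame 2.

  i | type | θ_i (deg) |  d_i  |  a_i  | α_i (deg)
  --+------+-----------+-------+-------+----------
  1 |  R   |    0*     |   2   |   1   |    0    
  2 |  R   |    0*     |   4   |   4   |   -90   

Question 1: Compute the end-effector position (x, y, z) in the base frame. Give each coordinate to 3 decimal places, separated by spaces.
after link 1: o_1 = (1.0000, 0.0000, 2.0000)
after link 2: o_2 = (5.0000, 0.0000, 6.0000)

5.000 0.000 6.000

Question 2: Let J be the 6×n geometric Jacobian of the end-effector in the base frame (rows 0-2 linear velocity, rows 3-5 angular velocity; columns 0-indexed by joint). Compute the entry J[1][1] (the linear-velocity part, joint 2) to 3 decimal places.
4.000

axis z_1 = (0.0000,0.0000,1.0000); lever o_n−o_1 = (4.0000,0.0000,4.0000)
cross product → J_v[:, 1] = (0.0000,4.0000,0.0000)
J_ω[:, 1] = z_1
entry J[1][1] = 4.0000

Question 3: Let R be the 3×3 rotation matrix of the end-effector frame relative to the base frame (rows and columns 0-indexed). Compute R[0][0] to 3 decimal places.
End-effector x-axis (col 0 of R) = (1.0000,0.0000,0.0000)
R[0][0] = 1.0000

1.000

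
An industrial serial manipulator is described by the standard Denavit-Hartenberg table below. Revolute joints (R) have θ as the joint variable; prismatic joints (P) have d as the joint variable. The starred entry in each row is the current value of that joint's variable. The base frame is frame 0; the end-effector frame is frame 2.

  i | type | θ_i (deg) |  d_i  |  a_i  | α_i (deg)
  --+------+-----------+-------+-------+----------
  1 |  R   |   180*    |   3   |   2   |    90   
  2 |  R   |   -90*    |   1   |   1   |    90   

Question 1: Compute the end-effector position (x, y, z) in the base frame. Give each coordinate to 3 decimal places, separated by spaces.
-2.000 1.000 2.000

after link 1: o_1 = (-2.0000, 0.0000, 3.0000)
after link 2: o_2 = (-2.0000, 1.0000, 2.0000)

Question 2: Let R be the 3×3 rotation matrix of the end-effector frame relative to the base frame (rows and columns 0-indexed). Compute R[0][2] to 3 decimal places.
End-effector z-axis (col 2 of R) = (1.0000,-0.0000,-0.0000)
R[0][2] = 1.0000

1.000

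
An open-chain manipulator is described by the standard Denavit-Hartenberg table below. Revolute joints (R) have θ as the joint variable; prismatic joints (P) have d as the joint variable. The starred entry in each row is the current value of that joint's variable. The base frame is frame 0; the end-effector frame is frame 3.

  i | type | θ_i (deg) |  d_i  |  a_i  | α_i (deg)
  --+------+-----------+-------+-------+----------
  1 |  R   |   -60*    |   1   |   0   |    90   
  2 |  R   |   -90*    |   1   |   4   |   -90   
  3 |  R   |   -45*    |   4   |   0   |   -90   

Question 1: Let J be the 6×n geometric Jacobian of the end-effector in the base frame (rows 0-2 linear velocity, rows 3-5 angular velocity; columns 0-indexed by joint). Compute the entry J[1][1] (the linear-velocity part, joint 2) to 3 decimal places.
axis z_1 = (-0.8660,-0.5000,0.0000); lever o_n−o_1 = (1.1340,-3.9641,-4.0000)
cross product → J_v[:, 1] = (2.0000,-3.4641,4.0000)
J_ω[:, 1] = z_1
entry J[1][1] = -3.4641

-3.464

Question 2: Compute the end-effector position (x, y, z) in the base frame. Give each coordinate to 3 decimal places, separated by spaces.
1.134 -3.964 -3.000

after link 1: o_1 = (0.0000, 0.0000, 1.0000)
after link 2: o_2 = (-0.8660, -0.5000, -3.0000)
after link 3: o_3 = (1.1340, -3.9641, -3.0000)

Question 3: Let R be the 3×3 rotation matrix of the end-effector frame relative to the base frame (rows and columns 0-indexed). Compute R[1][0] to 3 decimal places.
End-effector x-axis (col 0 of R) = (-0.6124,-0.3536,-0.7071)
R[1][0] = -0.3536

-0.354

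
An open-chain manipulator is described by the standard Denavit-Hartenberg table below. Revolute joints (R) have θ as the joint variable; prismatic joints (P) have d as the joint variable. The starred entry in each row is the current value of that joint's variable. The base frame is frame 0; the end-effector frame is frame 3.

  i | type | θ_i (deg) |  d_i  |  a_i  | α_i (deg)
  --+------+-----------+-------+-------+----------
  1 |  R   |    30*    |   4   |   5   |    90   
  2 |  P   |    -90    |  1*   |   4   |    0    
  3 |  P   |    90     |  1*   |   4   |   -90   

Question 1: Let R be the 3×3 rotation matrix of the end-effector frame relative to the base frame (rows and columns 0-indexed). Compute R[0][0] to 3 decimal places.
0.866

End-effector x-axis (col 0 of R) = (0.8660,0.5000,0.0000)
R[0][0] = 0.8660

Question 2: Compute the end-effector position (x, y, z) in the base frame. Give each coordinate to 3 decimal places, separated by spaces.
8.794 2.768 0.000

after link 1: o_1 = (4.3301, 2.5000, 4.0000)
after link 2: o_2 = (4.8301, 1.6340, 0.0000)
after link 3: o_3 = (8.7942, 2.7679, 0.0000)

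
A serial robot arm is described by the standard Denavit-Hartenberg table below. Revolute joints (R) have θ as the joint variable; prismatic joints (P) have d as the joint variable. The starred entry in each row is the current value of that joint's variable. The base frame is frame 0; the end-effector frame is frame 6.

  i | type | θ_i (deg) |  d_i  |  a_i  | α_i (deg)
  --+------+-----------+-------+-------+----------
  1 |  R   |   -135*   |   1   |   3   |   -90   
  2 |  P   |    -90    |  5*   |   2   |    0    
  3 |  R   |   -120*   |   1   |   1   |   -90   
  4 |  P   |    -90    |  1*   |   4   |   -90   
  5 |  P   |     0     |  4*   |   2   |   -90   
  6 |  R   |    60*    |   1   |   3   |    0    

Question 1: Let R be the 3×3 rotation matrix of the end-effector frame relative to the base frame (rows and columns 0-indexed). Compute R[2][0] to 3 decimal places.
End-effector x-axis (col 0 of R) = (-0.1768,-0.8839,0.4330)
R[2][0] = 0.4330

0.433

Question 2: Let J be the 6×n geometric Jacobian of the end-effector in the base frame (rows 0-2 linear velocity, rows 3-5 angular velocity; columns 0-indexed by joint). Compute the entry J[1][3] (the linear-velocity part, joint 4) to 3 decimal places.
0.354

prismatic axis z_3 = (0.3536,0.3536,0.8660)
J_v[:, 3] = z_3; J_ω[:, 3] = (0,0,0)
entry J[1][3] = 0.3536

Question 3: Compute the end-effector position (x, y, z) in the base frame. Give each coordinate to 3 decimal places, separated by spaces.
after link 1: o_1 = (-2.1213, -2.1213, 1.0000)
after link 2: o_2 = (1.4142, -5.6569, 3.0000)
after link 3: o_3 = (2.7337, -5.7516, 2.5000)
after link 4: o_4 = (5.9157, -8.2265, 3.3660)
after link 5: o_5 = (9.7794, -7.1912, 1.3660)
after link 6: o_6 = (8.8955, -10.1964, 1.7990)

8.895 -10.196 1.799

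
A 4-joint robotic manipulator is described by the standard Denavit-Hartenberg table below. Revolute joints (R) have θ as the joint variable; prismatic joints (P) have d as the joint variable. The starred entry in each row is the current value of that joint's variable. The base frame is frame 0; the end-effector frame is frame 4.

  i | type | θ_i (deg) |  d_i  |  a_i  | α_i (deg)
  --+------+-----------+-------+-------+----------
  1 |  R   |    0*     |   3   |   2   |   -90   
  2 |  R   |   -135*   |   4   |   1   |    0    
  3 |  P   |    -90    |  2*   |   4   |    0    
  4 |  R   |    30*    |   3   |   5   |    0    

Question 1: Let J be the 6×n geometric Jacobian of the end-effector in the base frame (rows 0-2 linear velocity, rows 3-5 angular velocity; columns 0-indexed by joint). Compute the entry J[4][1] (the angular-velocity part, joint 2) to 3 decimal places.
axis z_1 = (0.0000,1.0000,0.0000); lever o_n−o_1 = (-8.3652,9.0000,-3.4154)
cross product → J_v[:, 1] = (-3.4154,-0.0000,8.3652)
J_ω[:, 1] = z_1
entry J[4][1] = 1.0000

1.000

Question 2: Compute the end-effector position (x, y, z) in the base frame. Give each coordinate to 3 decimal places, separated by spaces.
after link 1: o_1 = (2.0000, 0.0000, 3.0000)
after link 2: o_2 = (1.2929, 4.0000, 3.7071)
after link 3: o_3 = (-1.5355, 6.0000, 0.8787)
after link 4: o_4 = (-6.3652, 9.0000, -0.4154)

-6.365 9.000 -0.415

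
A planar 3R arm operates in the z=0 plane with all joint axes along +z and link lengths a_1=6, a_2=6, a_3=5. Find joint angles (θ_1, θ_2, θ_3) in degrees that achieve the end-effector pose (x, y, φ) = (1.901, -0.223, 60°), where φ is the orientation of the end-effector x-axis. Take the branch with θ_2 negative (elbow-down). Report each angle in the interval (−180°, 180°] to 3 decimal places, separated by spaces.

-29.995 -134.998 -135.006

wrist centre = target − a_3·(cos φ, sin φ) = (-0.5990, -4.5531)
cos θ_2 = (21.0898−6²−6²)/(2·6·6) = -0.7071; θ_2 = -134.9984° (elbow-down)
β = atan2(-4.5531,-0.5990) = -97.4947°; ψ = atan2(-4.2428,1.7575) = -67.4992°
θ_1 = β − ψ = -29.9955°
θ_3 = φ − θ_1 − θ_2 = -135.0061° (wrapped to (-180°,180°])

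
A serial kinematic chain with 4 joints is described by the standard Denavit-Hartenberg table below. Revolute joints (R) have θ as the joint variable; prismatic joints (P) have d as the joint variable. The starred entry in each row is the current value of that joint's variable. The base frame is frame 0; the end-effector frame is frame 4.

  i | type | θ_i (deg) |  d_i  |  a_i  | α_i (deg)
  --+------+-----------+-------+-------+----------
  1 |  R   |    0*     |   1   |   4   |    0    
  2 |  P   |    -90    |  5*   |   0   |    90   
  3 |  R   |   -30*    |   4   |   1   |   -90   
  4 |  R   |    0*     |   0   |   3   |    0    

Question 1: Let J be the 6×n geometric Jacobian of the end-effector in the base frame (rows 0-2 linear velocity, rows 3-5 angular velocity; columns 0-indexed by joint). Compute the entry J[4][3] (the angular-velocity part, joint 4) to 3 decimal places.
-0.500

axis z_3 = (0.0000,-0.5000,0.8660); lever o_n−o_3 = (0.0000,-2.5981,-1.5000)
cross product → J_v[:, 3] = (3.0000,0.0000,-0.0000)
J_ω[:, 3] = z_3
entry J[4][3] = -0.5000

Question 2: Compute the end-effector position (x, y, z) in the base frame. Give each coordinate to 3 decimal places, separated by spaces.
0.000 -3.464 4.000

after link 1: o_1 = (4.0000, 0.0000, 1.0000)
after link 2: o_2 = (4.0000, 0.0000, 6.0000)
after link 3: o_3 = (0.0000, -0.8660, 5.5000)
after link 4: o_4 = (0.0000, -3.4641, 4.0000)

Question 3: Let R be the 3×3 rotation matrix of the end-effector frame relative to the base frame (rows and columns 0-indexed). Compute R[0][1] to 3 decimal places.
1.000

End-effector y-axis (col 1 of R) = (1.0000,0.0000,-0.0000)
R[0][1] = 1.0000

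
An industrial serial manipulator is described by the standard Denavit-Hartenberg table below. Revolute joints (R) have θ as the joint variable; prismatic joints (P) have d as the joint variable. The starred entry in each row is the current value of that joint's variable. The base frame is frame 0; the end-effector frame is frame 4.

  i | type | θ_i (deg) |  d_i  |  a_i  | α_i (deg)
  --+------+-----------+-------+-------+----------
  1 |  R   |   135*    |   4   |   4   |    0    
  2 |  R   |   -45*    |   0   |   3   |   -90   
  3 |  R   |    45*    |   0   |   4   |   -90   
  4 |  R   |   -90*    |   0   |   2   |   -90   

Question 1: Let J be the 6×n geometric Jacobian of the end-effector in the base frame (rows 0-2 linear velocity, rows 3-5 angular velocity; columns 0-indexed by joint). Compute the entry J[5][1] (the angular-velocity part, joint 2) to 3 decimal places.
axis z_1 = (0.0000,0.0000,1.0000); lever o_n−o_1 = (-2.0000,5.8284,-2.8284)
cross product → J_v[:, 1] = (-5.8284,-2.0000,0.0000)
J_ω[:, 1] = z_1
entry J[5][1] = 1.0000

1.000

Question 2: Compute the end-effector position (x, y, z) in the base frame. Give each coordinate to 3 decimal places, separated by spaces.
-4.828 8.657 1.172

after link 1: o_1 = (-2.8284, 2.8284, 4.0000)
after link 2: o_2 = (-2.8284, 5.8284, 4.0000)
after link 3: o_3 = (-2.8284, 8.6569, 1.1716)
after link 4: o_4 = (-4.8284, 8.6569, 1.1716)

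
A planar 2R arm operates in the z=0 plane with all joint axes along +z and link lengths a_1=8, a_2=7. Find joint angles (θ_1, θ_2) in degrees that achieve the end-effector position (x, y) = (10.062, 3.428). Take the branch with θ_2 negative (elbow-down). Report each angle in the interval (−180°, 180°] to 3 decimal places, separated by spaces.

cos θ_2 = (112.9950−8²−7²)/(2·8·7) = -0.0000; θ_2 = -90.0025° (elbow-down)
β = atan2(3.4280,10.0620) = 18.8133°; ψ = atan2(-7.0000,7.9997) = -41.1870°
θ_1 = β − ψ = 60.0004°

60.000 -90.003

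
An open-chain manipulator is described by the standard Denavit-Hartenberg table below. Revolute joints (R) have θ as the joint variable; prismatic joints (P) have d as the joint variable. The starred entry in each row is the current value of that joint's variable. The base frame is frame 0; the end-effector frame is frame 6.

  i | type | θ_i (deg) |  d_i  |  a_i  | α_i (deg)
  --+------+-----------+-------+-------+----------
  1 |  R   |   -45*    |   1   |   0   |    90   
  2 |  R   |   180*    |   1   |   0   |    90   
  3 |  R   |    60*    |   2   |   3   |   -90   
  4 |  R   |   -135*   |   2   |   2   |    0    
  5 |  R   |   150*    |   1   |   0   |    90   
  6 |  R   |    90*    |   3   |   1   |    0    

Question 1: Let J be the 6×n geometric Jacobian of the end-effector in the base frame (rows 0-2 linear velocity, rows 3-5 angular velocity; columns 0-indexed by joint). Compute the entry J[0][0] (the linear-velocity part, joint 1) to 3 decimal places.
5.182

axis z_0 = ẑ; lever o_n−o_0 = (-1.9536,-5.1822,7.3120)
cross product → J_v[:, 0] = (5.1822,-1.9536,0.0000)
J_ω[:, 0] = z_0
entry J[0][0] = 5.1822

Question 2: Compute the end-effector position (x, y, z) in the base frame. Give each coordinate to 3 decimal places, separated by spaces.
-1.954 -5.182 7.312

after link 1: o_1 = (0.0000, 0.0000, 1.0000)
after link 2: o_2 = (-0.7071, -0.7071, 1.0000)
after link 3: o_3 = (-3.6049, -1.4836, 3.0000)
after link 4: o_4 = (-1.7212, -3.0494, 4.4142)
after link 5: o_5 = (-1.4624, -4.0153, 4.4142)
after link 6: o_6 = (-1.9536, -5.1822, 7.3120)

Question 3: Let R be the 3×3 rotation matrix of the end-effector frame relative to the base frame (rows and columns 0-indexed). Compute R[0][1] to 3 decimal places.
0.933

End-effector y-axis (col 1 of R) = (0.9330,0.2500,0.2588)
R[0][1] = 0.9330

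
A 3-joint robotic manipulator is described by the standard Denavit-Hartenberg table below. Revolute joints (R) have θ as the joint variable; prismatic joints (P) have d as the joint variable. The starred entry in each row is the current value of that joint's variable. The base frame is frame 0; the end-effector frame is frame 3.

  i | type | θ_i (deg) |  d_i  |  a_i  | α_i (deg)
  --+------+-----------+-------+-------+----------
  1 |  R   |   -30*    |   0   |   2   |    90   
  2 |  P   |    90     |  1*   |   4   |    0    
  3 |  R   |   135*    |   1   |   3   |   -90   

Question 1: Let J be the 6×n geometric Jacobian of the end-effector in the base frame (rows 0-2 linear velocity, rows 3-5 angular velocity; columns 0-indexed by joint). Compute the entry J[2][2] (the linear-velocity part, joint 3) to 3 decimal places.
-2.121

axis z_2 = (-0.5000,-0.8660,0.0000); lever o_n−o_2 = (-2.3371,0.1946,-2.1213)
cross product → J_v[:, 2] = (1.8371,-1.0607,-2.1213)
J_ω[:, 2] = z_2
entry J[2][2] = -2.1213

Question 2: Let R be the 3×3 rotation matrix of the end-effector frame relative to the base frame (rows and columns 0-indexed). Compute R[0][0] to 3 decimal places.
End-effector x-axis (col 0 of R) = (-0.6124,0.3536,-0.7071)
R[0][0] = -0.6124

-0.612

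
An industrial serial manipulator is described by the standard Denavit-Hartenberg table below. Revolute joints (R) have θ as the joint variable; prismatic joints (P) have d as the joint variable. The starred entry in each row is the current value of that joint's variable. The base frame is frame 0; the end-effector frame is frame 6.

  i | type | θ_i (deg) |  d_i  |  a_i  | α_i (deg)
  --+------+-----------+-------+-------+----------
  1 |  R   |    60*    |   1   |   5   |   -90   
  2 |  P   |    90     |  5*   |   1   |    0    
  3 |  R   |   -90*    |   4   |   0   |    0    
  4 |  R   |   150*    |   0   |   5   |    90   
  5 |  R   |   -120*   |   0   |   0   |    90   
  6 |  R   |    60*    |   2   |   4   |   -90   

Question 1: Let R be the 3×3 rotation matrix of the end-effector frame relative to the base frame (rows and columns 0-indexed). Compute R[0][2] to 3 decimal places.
End-effector z-axis (col 2 of R) = (-0.7120,0.2667,-0.6495)
R[0][2] = -0.7120

-0.712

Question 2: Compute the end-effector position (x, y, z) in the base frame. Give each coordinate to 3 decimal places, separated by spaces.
after link 1: o_1 = (2.5000, 4.3301, 1.0000)
after link 2: o_2 = (-1.8301, 6.8301, 0.0000)
after link 3: o_3 = (-5.2942, 8.8301, 0.0000)
after link 4: o_4 = (-7.4593, 5.0801, -2.5000)
after link 5: o_5 = (-7.4593, 5.0801, -2.5000)
after link 6: o_6 = (-4.7763, 8.2631, -4.1340)

-4.776 8.263 -4.134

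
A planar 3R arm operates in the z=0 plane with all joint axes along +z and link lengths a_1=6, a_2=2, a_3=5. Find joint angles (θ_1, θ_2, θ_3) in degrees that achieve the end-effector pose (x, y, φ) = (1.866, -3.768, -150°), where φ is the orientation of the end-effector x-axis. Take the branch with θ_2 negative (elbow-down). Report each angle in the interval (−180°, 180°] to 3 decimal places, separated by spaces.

wrist centre = target − a_3·(cos φ, sin φ) = (6.1961, -1.2680)
cos θ_2 = (39.9998−6²−2²)/(2·6·2) = -0.0000; θ_2 = -90.0004° (elbow-down)
β = atan2(-1.2680,6.1961) = -11.5655°; ψ = atan2(-2.0000,6.0000) = -18.4350°
θ_1 = β − ψ = 6.8694°
θ_3 = φ − θ_1 − θ_2 = -66.8690° (wrapped to (-180°,180°])

6.869 -90.000 -66.869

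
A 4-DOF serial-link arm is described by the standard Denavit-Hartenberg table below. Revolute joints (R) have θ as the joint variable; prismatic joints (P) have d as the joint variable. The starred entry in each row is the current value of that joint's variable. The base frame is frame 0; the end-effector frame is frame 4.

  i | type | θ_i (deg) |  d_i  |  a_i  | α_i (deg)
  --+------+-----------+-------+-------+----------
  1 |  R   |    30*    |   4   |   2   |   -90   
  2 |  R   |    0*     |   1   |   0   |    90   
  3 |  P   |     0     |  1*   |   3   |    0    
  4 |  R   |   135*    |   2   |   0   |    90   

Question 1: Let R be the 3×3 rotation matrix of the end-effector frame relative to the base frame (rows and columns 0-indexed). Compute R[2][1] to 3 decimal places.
1.000

End-effector y-axis (col 1 of R) = (-0.0000,-0.0000,1.0000)
R[2][1] = 1.0000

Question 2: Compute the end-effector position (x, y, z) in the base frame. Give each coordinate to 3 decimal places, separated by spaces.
3.830 3.366 7.000

after link 1: o_1 = (1.7321, 1.0000, 4.0000)
after link 2: o_2 = (1.2321, 1.8660, 4.0000)
after link 3: o_3 = (3.8301, 3.3660, 5.0000)
after link 4: o_4 = (3.8301, 3.3660, 7.0000)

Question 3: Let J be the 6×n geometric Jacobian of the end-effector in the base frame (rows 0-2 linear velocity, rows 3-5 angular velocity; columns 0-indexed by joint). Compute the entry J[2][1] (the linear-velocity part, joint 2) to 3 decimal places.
-3.000

axis z_1 = (-0.5000,0.8660,0.0000); lever o_n−o_1 = (2.0981,2.3660,3.0000)
cross product → J_v[:, 1] = (2.5981,1.5000,-3.0000)
J_ω[:, 1] = z_1
entry J[2][1] = -3.0000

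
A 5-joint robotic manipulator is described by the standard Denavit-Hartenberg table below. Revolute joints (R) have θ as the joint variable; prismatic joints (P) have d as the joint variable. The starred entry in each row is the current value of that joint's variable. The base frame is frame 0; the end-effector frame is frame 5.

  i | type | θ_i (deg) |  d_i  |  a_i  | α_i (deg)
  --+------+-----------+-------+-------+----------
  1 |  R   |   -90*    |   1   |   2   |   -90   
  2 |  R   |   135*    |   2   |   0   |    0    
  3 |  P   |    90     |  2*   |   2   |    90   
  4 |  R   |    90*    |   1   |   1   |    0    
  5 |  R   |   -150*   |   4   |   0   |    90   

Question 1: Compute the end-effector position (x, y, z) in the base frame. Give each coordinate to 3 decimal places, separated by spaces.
5.000 2.950 -1.121

after link 1: o_1 = (0.0000, -2.0000, 1.0000)
after link 2: o_2 = (2.0000, -2.0000, 1.0000)
after link 3: o_3 = (4.0000, -0.5858, 2.4142)
after link 4: o_4 = (5.0000, 0.1213, 1.7071)
after link 5: o_5 = (5.0000, 2.9497, -1.1213)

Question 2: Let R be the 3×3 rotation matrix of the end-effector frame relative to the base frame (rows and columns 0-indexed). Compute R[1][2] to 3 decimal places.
End-effector z-axis (col 2 of R) = (-0.5000,-0.6124,-0.6124)
R[1][2] = -0.6124

-0.612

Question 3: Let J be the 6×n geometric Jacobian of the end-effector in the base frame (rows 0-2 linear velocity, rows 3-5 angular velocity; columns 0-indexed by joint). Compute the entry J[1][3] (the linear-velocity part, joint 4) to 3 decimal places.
-0.707

axis z_3 = (0.0000,0.7071,-0.7071); lever o_n−o_3 = (1.0000,3.5355,-3.5355)
cross product → J_v[:, 3] = (0.0000,-0.7071,-0.7071)
J_ω[:, 3] = z_3
entry J[1][3] = -0.7071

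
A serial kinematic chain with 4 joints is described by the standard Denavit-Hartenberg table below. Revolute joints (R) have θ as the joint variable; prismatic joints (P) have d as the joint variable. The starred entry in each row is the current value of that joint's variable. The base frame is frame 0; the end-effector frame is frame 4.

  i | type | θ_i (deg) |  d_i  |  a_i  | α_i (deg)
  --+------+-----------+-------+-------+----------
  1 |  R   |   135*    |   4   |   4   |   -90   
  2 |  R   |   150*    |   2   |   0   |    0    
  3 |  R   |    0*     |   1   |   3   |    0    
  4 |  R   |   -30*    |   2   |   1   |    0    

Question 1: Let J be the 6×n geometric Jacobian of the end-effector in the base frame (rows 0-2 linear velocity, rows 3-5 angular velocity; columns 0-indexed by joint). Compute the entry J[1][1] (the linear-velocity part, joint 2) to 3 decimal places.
-1.673

axis z_1 = (-0.7071,-0.7071,0.0000); lever o_n−o_1 = (-1.3449,-5.7262,-2.3660)
cross product → J_v[:, 1] = (1.6730,-1.6730,3.0981)
J_ω[:, 1] = z_1
entry J[1][1] = -1.6730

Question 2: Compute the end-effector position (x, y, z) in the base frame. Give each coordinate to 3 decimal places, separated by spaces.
after link 1: o_1 = (-2.8284, 2.8284, 4.0000)
after link 2: o_2 = (-4.2426, 1.4142, 4.0000)
after link 3: o_3 = (-3.1126, -1.1300, 2.5000)
after link 4: o_4 = (-4.1733, -2.8978, 1.6340)

-4.173 -2.898 1.634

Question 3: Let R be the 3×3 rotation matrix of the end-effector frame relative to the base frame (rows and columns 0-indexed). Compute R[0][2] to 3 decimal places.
-0.707

End-effector z-axis (col 2 of R) = (-0.7071,-0.7071,0.0000)
R[0][2] = -0.7071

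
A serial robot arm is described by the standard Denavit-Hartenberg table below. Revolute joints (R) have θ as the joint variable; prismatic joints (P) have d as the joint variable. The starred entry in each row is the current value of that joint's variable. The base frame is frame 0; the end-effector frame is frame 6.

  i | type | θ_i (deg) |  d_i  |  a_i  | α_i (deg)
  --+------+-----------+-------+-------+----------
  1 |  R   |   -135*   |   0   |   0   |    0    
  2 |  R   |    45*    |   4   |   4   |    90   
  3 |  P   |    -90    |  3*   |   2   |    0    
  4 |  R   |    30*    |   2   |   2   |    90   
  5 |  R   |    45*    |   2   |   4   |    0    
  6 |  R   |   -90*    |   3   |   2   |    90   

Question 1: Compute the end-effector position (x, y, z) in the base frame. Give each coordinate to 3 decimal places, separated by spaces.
after link 1: o_1 = (0.0000, 0.0000, 0.0000)
after link 2: o_2 = (0.0000, -4.0000, 4.0000)
after link 3: o_3 = (-3.0000, -4.0000, 2.0000)
after link 4: o_4 = (-5.0000, -5.0000, 0.2679)
after link 5: o_5 = (-7.8284, -4.6822, -3.1815)
after link 6: o_6 = (-6.4142, -2.7912, -5.9063)

-6.414 -2.791 -5.906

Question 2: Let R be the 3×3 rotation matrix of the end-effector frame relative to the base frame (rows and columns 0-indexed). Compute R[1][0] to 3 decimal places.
End-effector x-axis (col 0 of R) = (0.7071,-0.3536,-0.6124)
R[1][0] = -0.3536

-0.354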